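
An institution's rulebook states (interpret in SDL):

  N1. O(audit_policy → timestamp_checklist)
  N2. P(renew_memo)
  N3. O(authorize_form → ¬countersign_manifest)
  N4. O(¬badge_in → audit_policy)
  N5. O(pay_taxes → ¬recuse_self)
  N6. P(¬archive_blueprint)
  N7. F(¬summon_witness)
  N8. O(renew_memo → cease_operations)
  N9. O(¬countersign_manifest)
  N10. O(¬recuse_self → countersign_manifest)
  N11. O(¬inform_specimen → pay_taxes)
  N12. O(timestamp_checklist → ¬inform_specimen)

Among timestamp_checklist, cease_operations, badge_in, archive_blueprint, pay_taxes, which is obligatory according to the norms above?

Premise 9 states O(¬countersign_manifest) outright.
The contrapositive of premise 10 (O(¬recuse_self → countersign_manifest)) is O(¬countersign_manifest → recuse_self), and O(¬countersign_manifest) is already established, so O(recuse_self).
Premise 5, O(pay_taxes → ¬recuse_self), contraposes to O(recuse_self → ¬pay_taxes); with O(recuse_self) we get O(¬pay_taxes).
Premise 11 is O(¬inform_specimen → pay_taxes); contrapositively O(¬pay_taxes → inform_specimen). Since O(¬pay_taxes) holds, K gives O(inform_specimen).
The contrapositive of premise 12 (O(timestamp_checklist → ¬inform_specimen)) is O(inform_specimen → ¬timestamp_checklist), and O(inform_specimen) is already established, so O(¬timestamp_checklist).
The contrapositive of premise 1 (O(audit_policy → timestamp_checklist)) is O(¬timestamp_checklist → ¬audit_policy), and O(¬timestamp_checklist) is already established, so O(¬audit_policy).
Premise 4 is O(¬badge_in → audit_policy); contrapositively O(¬audit_policy → badge_in). Since O(¬audit_policy) holds, K gives O(badge_in).
So O(badge_in) holds — badge_in is obligatory. None of the other listed options is made obligatory by any chain of premises.

badge_in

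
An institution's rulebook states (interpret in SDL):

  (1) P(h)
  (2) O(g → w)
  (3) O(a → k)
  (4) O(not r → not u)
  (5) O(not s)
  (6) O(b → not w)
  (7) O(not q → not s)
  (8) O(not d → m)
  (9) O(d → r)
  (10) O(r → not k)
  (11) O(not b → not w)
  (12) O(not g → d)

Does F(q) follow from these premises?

No

Premise 7 is O(not q → not s); even if O(not s) held, inferring O(not q) would be affirming the consequent — invalid.
No other premise forces O(not q). An ideal world satisfying every premise can still have q true, so F(q) is not derivable.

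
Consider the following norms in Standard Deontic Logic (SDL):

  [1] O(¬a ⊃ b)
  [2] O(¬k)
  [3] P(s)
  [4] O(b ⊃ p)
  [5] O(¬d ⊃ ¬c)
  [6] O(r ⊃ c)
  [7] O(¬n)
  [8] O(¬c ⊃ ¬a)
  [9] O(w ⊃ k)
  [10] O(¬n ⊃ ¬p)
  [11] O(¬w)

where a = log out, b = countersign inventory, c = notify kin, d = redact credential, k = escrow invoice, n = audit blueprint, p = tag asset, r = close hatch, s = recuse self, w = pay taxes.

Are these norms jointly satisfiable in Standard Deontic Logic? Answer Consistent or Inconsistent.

Premise 9 is O(w ⊃ k), but O(w) is not derivable from the premises, so it does not yield O(k).
So O(k) is not derivable, and the apparent clash with O(¬k) does not arise.
A world satisfying every obligation exists (e.g. a=true, b=false, c=true, d=true, k=false, n=false, p=false, r=false, s=false, w=false); no atom is both obligatory and forbidden, so the set is consistent.

Consistent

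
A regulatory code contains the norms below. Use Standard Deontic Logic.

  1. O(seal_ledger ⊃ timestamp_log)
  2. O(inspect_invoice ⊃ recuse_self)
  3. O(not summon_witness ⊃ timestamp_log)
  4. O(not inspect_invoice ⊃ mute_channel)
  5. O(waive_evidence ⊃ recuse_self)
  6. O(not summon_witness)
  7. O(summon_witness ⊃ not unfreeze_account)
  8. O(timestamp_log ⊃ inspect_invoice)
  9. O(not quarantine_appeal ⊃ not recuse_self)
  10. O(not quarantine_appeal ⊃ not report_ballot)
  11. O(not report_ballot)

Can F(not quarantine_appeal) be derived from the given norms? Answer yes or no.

From premise 6 we have O(not summon_witness).
Premise 3 is O(not summon_witness ⊃ timestamp_log); since O(not summon_witness), deontic closure gives O(timestamp_log).
With premise 8, O(timestamp_log ⊃ inspect_invoice), the K-axiom yields O(inspect_invoice).
Premise 2 is O(inspect_invoice ⊃ recuse_self); since O(inspect_invoice), deontic closure gives O(recuse_self).
The contrapositive of premise 9 (O(not quarantine_appeal ⊃ not recuse_self)) is O(recuse_self ⊃ quarantine_appeal), and O(recuse_self) is already established, so O(quarantine_appeal).
Premises 1, 4, 5, 7, 10, 11 do not contribute to this derivation.
So O(quarantine_appeal) holds, i.e. F(not quarantine_appeal). The claim follows.

Yes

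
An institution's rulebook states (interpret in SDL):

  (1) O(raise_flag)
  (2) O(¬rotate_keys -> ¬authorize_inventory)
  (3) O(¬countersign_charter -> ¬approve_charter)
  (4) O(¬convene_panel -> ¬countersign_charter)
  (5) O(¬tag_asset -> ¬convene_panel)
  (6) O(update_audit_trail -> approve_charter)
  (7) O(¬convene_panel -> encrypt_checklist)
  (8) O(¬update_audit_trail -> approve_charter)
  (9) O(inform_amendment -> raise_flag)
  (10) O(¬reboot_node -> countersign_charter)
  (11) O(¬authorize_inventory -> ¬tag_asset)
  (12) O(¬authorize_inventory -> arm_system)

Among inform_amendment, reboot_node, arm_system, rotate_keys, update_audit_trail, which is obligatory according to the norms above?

rotate_keys

Premises 6 and 8 are O(update_audit_trail -> approve_charter) and O(¬update_audit_trail -> approve_charter); every ideal world satisfies update_audit_trail or ¬update_audit_trail, so in either case approve_charter holds — hence O(approve_charter).
Premise 3 is O(¬countersign_charter -> ¬approve_charter); contrapositively O(approve_charter -> countersign_charter). Since O(approve_charter) holds, K gives O(countersign_charter).
The contrapositive of premise 4 (O(¬convene_panel -> ¬countersign_charter)) is O(countersign_charter -> convene_panel), and O(countersign_charter) is already established, so O(convene_panel).
Premise 5 is O(¬tag_asset -> ¬convene_panel); contrapositively O(convene_panel -> tag_asset). Since O(convene_panel) holds, K gives O(tag_asset).
Premise 11 is O(¬authorize_inventory -> ¬tag_asset); contrapositively O(tag_asset -> authorize_inventory). Since O(tag_asset) holds, K gives O(authorize_inventory).
The contrapositive of premise 2 (O(¬rotate_keys -> ¬authorize_inventory)) is O(authorize_inventory -> rotate_keys), and O(authorize_inventory) is already established, so O(rotate_keys).
So O(rotate_keys) holds — rotate_keys is obligatory. None of the other listed options is made obligatory by any chain of premises.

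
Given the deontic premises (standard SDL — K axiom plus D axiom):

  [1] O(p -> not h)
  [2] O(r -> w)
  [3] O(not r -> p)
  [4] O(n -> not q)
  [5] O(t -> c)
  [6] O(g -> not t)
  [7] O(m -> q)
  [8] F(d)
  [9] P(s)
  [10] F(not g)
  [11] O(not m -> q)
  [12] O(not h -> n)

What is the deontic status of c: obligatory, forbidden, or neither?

Premise 5 is O(t -> c), but O(t) is not derivable from the premises, so it does not yield O(c).
No premise or chain of K-axiom applications forces O(c), and none forces O(not c). So c is neither obligatory nor forbidden under these norms.

Neither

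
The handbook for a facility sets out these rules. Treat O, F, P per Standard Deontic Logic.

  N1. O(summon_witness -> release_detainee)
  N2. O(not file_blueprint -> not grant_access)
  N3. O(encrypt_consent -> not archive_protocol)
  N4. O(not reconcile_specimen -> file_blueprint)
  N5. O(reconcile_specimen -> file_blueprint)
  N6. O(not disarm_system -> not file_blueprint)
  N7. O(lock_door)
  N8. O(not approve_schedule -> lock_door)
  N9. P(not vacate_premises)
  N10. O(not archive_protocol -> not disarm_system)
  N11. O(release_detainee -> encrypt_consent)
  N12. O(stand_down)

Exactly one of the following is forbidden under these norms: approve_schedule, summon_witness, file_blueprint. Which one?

summon_witness

Premises 4 and 5 are O(not reconcile_specimen -> file_blueprint) and O(reconcile_specimen -> file_blueprint); every ideal world satisfies not reconcile_specimen or reconcile_specimen, so in either case file_blueprint holds — hence O(file_blueprint).
Premise 6, O(not disarm_system -> not file_blueprint), contraposes to O(file_blueprint -> disarm_system); with O(file_blueprint) we get O(disarm_system).
Premise 10 is O(not archive_protocol -> not disarm_system); contrapositively O(disarm_system -> archive_protocol). Since O(disarm_system) holds, K gives O(archive_protocol).
Premise 3 is O(encrypt_consent -> not archive_protocol); contrapositively O(archive_protocol -> not encrypt_consent). Since O(archive_protocol) holds, K gives O(not encrypt_consent).
Premise 11, O(release_detainee -> encrypt_consent), contraposes to O(not encrypt_consent -> not release_detainee); with O(not encrypt_consent) we get O(not release_detainee).
Premise 1 is O(summon_witness -> release_detainee); contrapositively O(not release_detainee -> not summon_witness). Since O(not release_detainee) holds, K gives O(not summon_witness).
So O(not summon_witness) holds, i.e. summon_witness is forbidden. None of the other listed options is forbidden under the premises.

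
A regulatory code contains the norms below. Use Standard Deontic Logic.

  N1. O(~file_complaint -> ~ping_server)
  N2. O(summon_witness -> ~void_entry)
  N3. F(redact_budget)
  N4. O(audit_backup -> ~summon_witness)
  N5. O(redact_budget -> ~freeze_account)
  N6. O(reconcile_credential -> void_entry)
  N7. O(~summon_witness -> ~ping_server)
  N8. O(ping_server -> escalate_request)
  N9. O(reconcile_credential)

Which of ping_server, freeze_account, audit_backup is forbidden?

Premise 9 states O(reconcile_credential) outright.
Applying K to premise 6 (O(reconcile_credential -> void_entry)) and O(reconcile_credential) yields O(void_entry).
Premise 2, O(summon_witness -> ~void_entry), contraposes to O(void_entry -> ~summon_witness); with O(void_entry) we get O(~summon_witness).
Applying K to premise 7 (O(~summon_witness -> ~ping_server)) and O(~summon_witness) yields O(~ping_server).
So O(~ping_server) holds, i.e. ping_server is forbidden. None of the other listed options is forbidden under the premises.

ping_server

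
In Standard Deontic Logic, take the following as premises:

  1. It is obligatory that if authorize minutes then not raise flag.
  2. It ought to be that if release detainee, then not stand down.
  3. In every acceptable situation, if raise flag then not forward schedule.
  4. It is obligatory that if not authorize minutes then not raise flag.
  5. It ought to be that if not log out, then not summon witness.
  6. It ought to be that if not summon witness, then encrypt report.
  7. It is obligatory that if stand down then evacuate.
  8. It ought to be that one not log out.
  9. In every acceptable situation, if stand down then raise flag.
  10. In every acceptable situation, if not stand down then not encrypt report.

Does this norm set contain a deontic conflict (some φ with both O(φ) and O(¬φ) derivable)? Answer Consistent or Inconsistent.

Premises 1 and 4 are O(authorize_minutes → ¬raise_flag) and O(¬authorize_minutes → ¬raise_flag); every ideal world satisfies authorize_minutes or ¬authorize_minutes, so in either case ¬raise_flag holds — hence O(¬raise_flag).
Premise 9, O(stand_down → raise_flag), contraposes to O(¬raise_flag → ¬stand_down); with O(¬raise_flag) we get O(¬stand_down).
Applying K to premise 10 (O(¬stand_down → ¬encrypt_report)) and O(¬stand_down) yields O(¬encrypt_report).
The contrapositive of premise 6 (O(¬summon_witness → encrypt_report)) is O(¬encrypt_report → summon_witness), and O(¬encrypt_report) is already established, so O(summon_witness).
Premise 5 is O(¬log_out → ¬summon_witness); contrapositively O(summon_witness → log_out). Since O(summon_witness) holds, K gives O(log_out).
However, premise 8 gives O(¬log_out).
We now have both O(log_out) and O(¬log_out) — log_out is simultaneously obligatory and forbidden, violating the D-axiom.

Inconsistent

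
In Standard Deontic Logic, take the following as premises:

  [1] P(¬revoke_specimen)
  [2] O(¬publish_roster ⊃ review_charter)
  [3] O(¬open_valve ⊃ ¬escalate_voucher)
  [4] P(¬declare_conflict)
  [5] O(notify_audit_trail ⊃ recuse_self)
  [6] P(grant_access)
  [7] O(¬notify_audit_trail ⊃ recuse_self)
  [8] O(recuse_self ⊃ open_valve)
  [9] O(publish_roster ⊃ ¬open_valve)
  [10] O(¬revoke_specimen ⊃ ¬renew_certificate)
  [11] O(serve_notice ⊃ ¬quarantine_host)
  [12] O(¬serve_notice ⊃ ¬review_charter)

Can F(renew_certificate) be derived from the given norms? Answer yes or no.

Premise 10 is O(¬revoke_specimen ⊃ ¬renew_certificate), but O(¬revoke_specimen) is not derivable from the premises (the permission P(¬revoke_specimen) asserts only ¬O(revoke_specimen), not O(¬revoke_specimen)), so it does not yield O(¬renew_certificate).
No other premise forces O(¬renew_certificate). An ideal world satisfying every premise can still have renew_certificate true, so F(renew_certificate) is not derivable.

No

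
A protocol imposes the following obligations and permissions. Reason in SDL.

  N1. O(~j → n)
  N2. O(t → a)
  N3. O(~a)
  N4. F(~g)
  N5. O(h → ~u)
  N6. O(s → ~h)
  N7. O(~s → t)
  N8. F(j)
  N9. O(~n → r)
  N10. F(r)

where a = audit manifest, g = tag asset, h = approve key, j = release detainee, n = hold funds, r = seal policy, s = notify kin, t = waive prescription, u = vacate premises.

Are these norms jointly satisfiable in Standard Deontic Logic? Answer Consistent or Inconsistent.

Consistent

Premise 9 is O(~n → r), but O(~n) is not derivable from the premises, so it does not yield O(r).
So O(r) is not derivable, and the apparent clash with O(~r) does not arise.
A world satisfying every obligation exists (e.g. a=false, g=true, h=false, j=false, n=true, r=false, s=true, t=false, u=false); no atom is both obligatory and forbidden, so the set is consistent.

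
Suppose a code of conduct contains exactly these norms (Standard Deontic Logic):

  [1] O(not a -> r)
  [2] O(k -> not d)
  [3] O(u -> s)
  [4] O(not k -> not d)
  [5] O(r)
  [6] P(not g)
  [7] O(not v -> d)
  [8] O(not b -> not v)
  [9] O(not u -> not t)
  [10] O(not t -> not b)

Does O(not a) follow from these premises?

No

Premise 1 is O(not a -> r); even if O(r) held, inferring O(not a) would be affirming the consequent — invalid.
No other premise forces O(not a). An ideal world satisfying every premise can still have not a false, so O(not a) is not derivable.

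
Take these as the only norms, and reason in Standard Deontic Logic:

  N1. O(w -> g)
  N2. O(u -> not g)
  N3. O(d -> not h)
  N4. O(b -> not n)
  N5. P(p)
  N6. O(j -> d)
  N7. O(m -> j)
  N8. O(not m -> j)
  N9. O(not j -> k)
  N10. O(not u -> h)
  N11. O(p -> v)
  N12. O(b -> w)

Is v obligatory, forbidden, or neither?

Neither

Premise 11 is O(p -> v), but O(p) is not derivable from the premises (the permission P(p) asserts only not O(not p), not O(p)), so it does not yield O(v).
No premise or chain of K-axiom applications forces O(v), and none forces O(not v). So v is neither obligatory nor forbidden under these norms.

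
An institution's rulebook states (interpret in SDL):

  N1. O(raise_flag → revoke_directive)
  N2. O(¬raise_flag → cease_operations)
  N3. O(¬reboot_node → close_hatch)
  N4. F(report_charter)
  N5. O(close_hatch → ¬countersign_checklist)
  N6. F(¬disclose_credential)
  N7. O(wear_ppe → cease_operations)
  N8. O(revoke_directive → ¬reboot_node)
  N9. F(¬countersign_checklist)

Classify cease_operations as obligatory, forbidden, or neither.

F(¬countersign_checklist) at premise 9 means O(countersign_checklist).
The contrapositive of premise 5 (O(close_hatch → ¬countersign_checklist)) is O(countersign_checklist → ¬close_hatch), and O(countersign_checklist) is already established, so O(¬close_hatch).
Premise 3 is O(¬reboot_node → close_hatch); contrapositively O(¬close_hatch → reboot_node). Since O(¬close_hatch) holds, K gives O(reboot_node).
Premise 8, O(revoke_directive → ¬reboot_node), contraposes to O(reboot_node → ¬revoke_directive); with O(reboot_node) we get O(¬revoke_directive).
Premise 1 is O(raise_flag → revoke_directive); contrapositively O(¬revoke_directive → ¬raise_flag). Since O(¬revoke_directive) holds, K gives O(¬raise_flag).
With premise 2, O(¬raise_flag → cease_operations), the K-axiom yields O(cease_operations).
Premises 4, 6, 7 do not contribute to this derivation.
Hence cease_operations is obligatory.

Obligatory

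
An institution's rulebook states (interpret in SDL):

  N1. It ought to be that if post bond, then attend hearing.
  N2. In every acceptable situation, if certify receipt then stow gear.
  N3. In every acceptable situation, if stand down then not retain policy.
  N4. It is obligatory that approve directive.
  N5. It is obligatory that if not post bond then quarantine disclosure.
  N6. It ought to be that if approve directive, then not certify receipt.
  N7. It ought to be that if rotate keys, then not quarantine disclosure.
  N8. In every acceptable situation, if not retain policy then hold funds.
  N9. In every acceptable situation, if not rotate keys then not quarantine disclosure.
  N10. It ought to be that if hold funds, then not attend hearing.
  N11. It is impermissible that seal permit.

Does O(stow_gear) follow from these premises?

No

Premise 2 is O(certify_receipt → stow_gear), but O(certify_receipt) is not derivable from the premises, so it does not yield O(stow_gear).
No other premise forces O(stow_gear). An ideal world satisfying every premise can still have stow_gear false, so O(stow_gear) is not derivable.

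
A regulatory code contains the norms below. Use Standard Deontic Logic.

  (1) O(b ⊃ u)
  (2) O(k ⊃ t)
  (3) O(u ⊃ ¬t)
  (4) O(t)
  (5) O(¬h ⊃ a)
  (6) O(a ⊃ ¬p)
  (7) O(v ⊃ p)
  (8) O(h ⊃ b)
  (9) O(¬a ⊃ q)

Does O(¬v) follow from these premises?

From premise 4 we have O(t).
The contrapositive of premise 3 (O(u ⊃ ¬t)) is O(t ⊃ ¬u), and O(t) is already established, so O(¬u).
Premise 1, O(b ⊃ u), contraposes to O(¬u ⊃ ¬b); with O(¬u) we get O(¬b).
Premise 8, O(h ⊃ b), contraposes to O(¬b ⊃ ¬h); with O(¬b) we get O(¬h).
Applying K to premise 5 (O(¬h ⊃ a)) and O(¬h) yields O(a).
Applying K to premise 6 (O(a ⊃ ¬p)) and O(a) yields O(¬p).
Premise 7, O(v ⊃ p), contraposes to O(¬p ⊃ ¬v); with O(¬p) we get O(¬v).
Premises 2, 9 do not contribute to this derivation.
So O(¬v) follows.

Yes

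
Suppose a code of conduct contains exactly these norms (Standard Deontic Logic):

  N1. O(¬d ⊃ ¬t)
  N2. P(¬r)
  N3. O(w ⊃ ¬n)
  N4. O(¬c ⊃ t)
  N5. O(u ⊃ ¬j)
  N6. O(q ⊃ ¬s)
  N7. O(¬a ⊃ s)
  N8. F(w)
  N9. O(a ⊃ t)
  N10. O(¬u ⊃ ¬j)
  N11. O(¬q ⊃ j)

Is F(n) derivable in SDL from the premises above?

No

Premise 3 is O(w ⊃ ¬n), but O(w) is not derivable from the premises, so it does not yield O(¬n).
No other premise forces O(¬n). An ideal world satisfying every premise can still have n true, so F(n) is not derivable.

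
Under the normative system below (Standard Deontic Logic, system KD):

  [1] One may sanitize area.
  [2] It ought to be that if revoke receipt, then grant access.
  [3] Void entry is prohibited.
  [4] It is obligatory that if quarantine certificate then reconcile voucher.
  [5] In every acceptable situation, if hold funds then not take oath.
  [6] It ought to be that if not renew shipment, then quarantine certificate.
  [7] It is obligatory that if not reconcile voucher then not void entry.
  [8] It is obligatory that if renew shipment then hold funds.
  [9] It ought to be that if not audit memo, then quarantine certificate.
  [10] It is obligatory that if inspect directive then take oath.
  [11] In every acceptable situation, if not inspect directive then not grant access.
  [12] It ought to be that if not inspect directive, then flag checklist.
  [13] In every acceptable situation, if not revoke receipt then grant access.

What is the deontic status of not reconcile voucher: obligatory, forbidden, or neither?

Forbidden

Premises 13 and 2 are O(¬revoke_receipt → grant_access) and O(revoke_receipt → grant_access); every ideal world satisfies ¬revoke_receipt or revoke_receipt, so in either case grant_access holds — hence O(grant_access).
Premise 11, O(¬inspect_directive → ¬grant_access), contraposes to O(grant_access → inspect_directive); with O(grant_access) we get O(inspect_directive).
Premise 10 is O(inspect_directive → take_oath); since O(inspect_directive), deontic closure gives O(take_oath).
Premise 5, O(hold_funds → ¬take_oath), contraposes to O(take_oath → ¬hold_funds); with O(take_oath) we get O(¬hold_funds).
The contrapositive of premise 8 (O(renew_shipment → hold_funds)) is O(¬hold_funds → ¬renew_shipment), and O(¬hold_funds) is already established, so O(¬renew_shipment).
Applying K to premise 6 (O(¬renew_shipment → quarantine_certificate)) and O(¬renew_shipment) yields O(quarantine_certificate).
Applying K to premise 4 (O(quarantine_certificate → reconcile_voucher)) and O(quarantine_certificate) yields O(reconcile_voucher).
Premises 1, 3, 7, 9, 12 do not contribute to this derivation.
Thus O(reconcile_voucher), which is F(¬reconcile_voucher): ¬reconcile_voucher is forbidden.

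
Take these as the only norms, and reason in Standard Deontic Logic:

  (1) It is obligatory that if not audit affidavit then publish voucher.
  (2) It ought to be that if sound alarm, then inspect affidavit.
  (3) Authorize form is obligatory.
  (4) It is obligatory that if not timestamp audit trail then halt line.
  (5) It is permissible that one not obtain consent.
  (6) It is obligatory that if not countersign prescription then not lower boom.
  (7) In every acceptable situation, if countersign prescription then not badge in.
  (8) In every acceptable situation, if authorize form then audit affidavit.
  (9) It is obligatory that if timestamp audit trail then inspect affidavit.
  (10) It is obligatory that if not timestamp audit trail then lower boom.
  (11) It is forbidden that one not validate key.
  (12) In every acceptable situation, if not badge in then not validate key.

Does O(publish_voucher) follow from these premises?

Premise 1 is O(¬audit_affidavit → publish_voucher), but O(¬audit_affidavit) is not derivable from the premises, so it does not yield O(publish_voucher).
No other premise forces O(publish_voucher). An ideal world satisfying every premise can still have publish_voucher false, so O(publish_voucher) is not derivable.

No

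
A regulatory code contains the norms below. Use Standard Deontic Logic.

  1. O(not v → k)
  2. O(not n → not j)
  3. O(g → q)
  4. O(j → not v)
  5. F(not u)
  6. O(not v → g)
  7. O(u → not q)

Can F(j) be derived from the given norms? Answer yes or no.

F(not u) at premise 5 means O(u).
From O(u) and premise 7, O(u → not q), we obtain O(not q).
Premise 3 is O(g → q); contrapositively O(not q → not g). Since O(not q) holds, K gives O(not g).
The contrapositive of premise 6 (O(not v → g)) is O(not g → v), and O(not g) is already established, so O(v).
Premise 4, O(j → not v), contraposes to O(v → not j); with O(v) we get O(not j).
Premises 1, 2 do not contribute to this derivation.
So O(not j) holds, i.e. F(j). The claim follows.

Yes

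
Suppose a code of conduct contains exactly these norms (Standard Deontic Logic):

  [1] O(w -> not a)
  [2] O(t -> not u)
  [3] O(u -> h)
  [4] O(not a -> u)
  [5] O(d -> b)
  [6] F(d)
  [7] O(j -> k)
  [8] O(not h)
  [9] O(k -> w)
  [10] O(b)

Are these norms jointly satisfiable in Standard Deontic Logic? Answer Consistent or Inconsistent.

Consistent

Premise 5 is O(d -> b); even if O(b) held, inferring O(d) would be affirming the consequent — invalid.
So O(d) is not derivable, and the apparent clash with O(not d) does not arise.
A world satisfying every obligation exists (e.g. a=true, b=true, d=false, h=false, j=false, k=false, t=false, u=false, w=false); no atom is both obligatory and forbidden, so the set is consistent.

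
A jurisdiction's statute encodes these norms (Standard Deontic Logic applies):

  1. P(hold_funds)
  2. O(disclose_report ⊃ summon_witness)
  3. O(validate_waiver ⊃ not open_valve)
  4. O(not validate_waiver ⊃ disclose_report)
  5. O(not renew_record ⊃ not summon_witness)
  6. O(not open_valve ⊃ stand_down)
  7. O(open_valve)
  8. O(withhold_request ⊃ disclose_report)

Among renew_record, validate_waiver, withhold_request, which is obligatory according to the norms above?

Premise 7 gives O(open_valve).
The contrapositive of premise 3 (O(validate_waiver ⊃ not open_valve)) is O(open_valve ⊃ not validate_waiver), and O(open_valve) is already established, so O(not validate_waiver).
With premise 4, O(not validate_waiver ⊃ disclose_report), the K-axiom yields O(disclose_report).
From O(disclose_report) and premise 2, O(disclose_report ⊃ summon_witness), we obtain O(summon_witness).
The contrapositive of premise 5 (O(not renew_record ⊃ not summon_witness)) is O(summon_witness ⊃ renew_record), and O(summon_witness) is already established, so O(renew_record).
So O(renew_record) holds — renew_record is obligatory. None of the other listed options is made obligatory by any chain of premises.

renew_record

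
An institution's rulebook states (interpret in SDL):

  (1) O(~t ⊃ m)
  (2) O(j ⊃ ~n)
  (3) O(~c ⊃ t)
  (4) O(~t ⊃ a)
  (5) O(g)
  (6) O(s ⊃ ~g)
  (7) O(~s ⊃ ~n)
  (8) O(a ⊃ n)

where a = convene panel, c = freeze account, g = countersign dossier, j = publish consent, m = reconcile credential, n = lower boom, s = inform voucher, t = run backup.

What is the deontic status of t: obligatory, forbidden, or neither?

Premise 5 gives O(g).
The contrapositive of premise 6 (O(s ⊃ ~g)) is O(g ⊃ ~s), and O(g) is already established, so O(~s).
Applying K to premise 7 (O(~s ⊃ ~n)) and O(~s) yields O(~n).
The contrapositive of premise 8 (O(a ⊃ n)) is O(~n ⊃ ~a), and O(~n) is already established, so O(~a).
Premise 4, O(~t ⊃ a), contraposes to O(~a ⊃ t); with O(~a) we get O(t).
Premises 1, 2, 3 do not contribute to this derivation.
Hence t is obligatory.

Obligatory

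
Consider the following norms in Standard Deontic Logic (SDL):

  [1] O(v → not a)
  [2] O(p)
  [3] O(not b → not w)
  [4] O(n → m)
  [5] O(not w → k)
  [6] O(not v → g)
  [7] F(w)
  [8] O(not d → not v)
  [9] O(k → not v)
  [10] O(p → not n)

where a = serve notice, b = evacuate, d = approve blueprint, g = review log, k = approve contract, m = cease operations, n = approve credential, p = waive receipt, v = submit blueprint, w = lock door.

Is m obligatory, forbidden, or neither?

Neither

Premise 4 is O(n → m), but O(n) is not derivable from the premises, so it does not yield O(m).
No premise or chain of K-axiom applications forces O(m), and none forces O(not m). So m is neither obligatory nor forbidden under these norms.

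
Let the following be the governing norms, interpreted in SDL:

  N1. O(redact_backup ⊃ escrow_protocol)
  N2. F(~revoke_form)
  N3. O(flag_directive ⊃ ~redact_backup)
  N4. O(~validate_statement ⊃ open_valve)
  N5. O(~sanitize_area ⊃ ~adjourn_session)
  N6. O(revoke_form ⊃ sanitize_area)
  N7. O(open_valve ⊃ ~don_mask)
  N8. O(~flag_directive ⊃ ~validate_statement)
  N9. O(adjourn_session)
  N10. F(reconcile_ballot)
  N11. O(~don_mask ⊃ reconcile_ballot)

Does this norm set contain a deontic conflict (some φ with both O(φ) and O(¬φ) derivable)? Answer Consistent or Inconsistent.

Premise 5 is O(~sanitize_area ⊃ ~adjourn_session), but O(~sanitize_area) is not derivable from the premises, so it does not yield O(~adjourn_session).
So O(~adjourn_session) is not derivable, and the apparent clash with O(adjourn_session) does not arise.
A world satisfying every obligation exists (e.g. adjourn_session=true, don_mask=true, escrow_protocol=false, flag_directive=true, open_valve=false, reconcile_ballot=false, redact_backup=false, revoke_form=true, sanitize_area=true, validate_statement=true); no atom is both obligatory and forbidden, so the set is consistent.

Consistent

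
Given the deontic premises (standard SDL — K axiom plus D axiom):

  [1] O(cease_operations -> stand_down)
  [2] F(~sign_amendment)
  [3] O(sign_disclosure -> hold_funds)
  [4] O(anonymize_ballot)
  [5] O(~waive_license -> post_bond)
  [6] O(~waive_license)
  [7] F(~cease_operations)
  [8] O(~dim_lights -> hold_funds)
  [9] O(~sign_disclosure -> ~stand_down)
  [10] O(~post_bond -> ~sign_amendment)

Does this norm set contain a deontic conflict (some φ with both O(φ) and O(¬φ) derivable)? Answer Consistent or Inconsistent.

Consistent

Premise 10 is O(~post_bond -> ~sign_amendment), but O(~post_bond) is not derivable from the premises, so it does not yield O(~sign_amendment).
So O(~sign_amendment) is not derivable, and the apparent clash with O(sign_amendment) does not arise.
A world satisfying every obligation exists (e.g. anonymize_ballot=true, cease_operations=true, dim_lights=false, hold_funds=true, post_bond=true, sign_amendment=true, sign_disclosure=true, stand_down=true, waive_license=false); no atom is both obligatory and forbidden, so the set is consistent.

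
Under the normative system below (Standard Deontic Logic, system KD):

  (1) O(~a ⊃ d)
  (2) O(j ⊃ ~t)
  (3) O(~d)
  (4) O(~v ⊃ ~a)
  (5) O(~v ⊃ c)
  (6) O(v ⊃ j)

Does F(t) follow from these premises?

Yes

From premise 3 we have O(~d).
Premise 1 is O(~a ⊃ d); contrapositively O(~d ⊃ a). Since O(~d) holds, K gives O(a).
Premise 4 is O(~v ⊃ ~a); contrapositively O(a ⊃ v). Since O(a) holds, K gives O(v).
Premise 6 is O(v ⊃ j); since O(v), deontic closure gives O(j).
From O(j) and premise 2, O(j ⊃ ~t), we obtain O(~t).
Premise 5 does not contribute to this derivation.
So O(~t) holds, i.e. F(t). The claim follows.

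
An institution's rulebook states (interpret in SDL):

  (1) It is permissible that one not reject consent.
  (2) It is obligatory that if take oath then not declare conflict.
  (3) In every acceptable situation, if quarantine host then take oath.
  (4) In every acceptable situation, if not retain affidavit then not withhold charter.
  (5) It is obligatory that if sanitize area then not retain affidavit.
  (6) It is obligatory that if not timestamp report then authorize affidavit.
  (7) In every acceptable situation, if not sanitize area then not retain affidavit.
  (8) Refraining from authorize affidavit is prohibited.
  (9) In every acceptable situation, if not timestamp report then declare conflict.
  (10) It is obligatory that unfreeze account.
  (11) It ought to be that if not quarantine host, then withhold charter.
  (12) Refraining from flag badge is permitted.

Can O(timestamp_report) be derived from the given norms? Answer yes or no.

Yes

Premises 7 and 5 cover both cases: O(¬sanitize_area → ¬retain_affidavit) and O(sanitize_area → ¬retain_affidavit). Since ¬sanitize_area ∨ sanitize_area is a tautology, O(¬retain_affidavit) follows.
With premise 4, O(¬retain_affidavit → ¬withhold_charter), the K-axiom yields O(¬withhold_charter).
Premise 11, O(¬quarantine_host → withhold_charter), contraposes to O(¬withhold_charter → quarantine_host); with O(¬withhold_charter) we get O(quarantine_host).
From O(quarantine_host) and premise 3, O(quarantine_host → take_oath), we obtain O(take_oath).
Applying K to premise 2 (O(take_oath → ¬declare_conflict)) and O(take_oath) yields O(¬declare_conflict).
Premise 9, O(¬timestamp_report → declare_conflict), contraposes to O(¬declare_conflict → timestamp_report); with O(¬declare_conflict) we get O(timestamp_report).
Premises 1, 6, 8, 10, 12 do not contribute to this derivation.
So O(timestamp_report) follows.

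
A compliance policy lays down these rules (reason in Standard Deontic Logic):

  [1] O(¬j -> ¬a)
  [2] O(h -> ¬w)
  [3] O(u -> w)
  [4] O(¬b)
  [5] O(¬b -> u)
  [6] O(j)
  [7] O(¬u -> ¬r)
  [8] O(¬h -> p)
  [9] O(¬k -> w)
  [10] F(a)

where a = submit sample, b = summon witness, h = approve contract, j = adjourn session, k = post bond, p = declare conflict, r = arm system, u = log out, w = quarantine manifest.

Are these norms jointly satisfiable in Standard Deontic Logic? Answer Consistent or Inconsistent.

Premise 1 is O(¬j -> ¬a); even if O(¬a) held, inferring O(¬j) would be affirming the consequent — invalid.
So O(¬j) is not derivable, and the apparent clash with O(j) does not arise.
A world satisfying every obligation exists (e.g. a=false, b=false, h=false, j=true, k=false, p=true, r=false, u=true, w=true); no atom is both obligatory and forbidden, so the set is consistent.

Consistent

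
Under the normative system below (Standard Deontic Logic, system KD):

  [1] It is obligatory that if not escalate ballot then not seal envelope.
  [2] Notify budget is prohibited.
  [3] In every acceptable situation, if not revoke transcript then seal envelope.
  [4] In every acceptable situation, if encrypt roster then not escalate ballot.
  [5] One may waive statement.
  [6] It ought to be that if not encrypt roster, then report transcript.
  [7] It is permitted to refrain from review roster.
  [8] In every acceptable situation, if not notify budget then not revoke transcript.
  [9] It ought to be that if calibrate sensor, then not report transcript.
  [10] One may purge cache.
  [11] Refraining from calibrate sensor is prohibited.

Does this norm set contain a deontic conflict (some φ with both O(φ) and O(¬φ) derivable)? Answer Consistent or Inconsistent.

Inconsistent

Premise 11 is F(¬calibrate_sensor), i.e. O(calibrate_sensor).
From O(calibrate_sensor) and premise 9, O(calibrate_sensor → ¬report_transcript), we obtain O(¬report_transcript).
The contrapositive of premise 6 (O(¬encrypt_roster → report_transcript)) is O(¬report_transcript → encrypt_roster), and O(¬report_transcript) is already established, so O(encrypt_roster).
From O(encrypt_roster) and premise 4, O(encrypt_roster → ¬escalate_ballot), we obtain O(¬escalate_ballot).
With premise 1, O(¬escalate_ballot → ¬seal_envelope), the K-axiom yields O(¬seal_envelope).
Premise 3, O(¬revoke_transcript → seal_envelope), contraposes to O(¬seal_envelope → revoke_transcript); with O(¬seal_envelope) we get O(revoke_transcript).
The contrapositive of premise 8 (O(¬notify_budget → ¬revoke_transcript)) is O(revoke_transcript → notify_budget), and O(revoke_transcript) is already established, so O(notify_budget).
But premise 2, F(notify_budget), means O(¬notify_budget).
We now have both O(notify_budget) and O(¬notify_budget) — notify_budget is simultaneously obligatory and forbidden, violating the D-axiom.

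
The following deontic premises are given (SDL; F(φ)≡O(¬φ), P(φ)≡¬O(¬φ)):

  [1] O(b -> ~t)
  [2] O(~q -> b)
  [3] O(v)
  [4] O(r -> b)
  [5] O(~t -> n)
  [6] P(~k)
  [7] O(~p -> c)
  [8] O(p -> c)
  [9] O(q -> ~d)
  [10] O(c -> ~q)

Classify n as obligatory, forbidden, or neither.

Premises 7 and 8 cover both cases: O(~p -> c) and O(p -> c). Since ~p ∨ p is a tautology, O(c) follows.
With premise 10, O(c -> ~q), the K-axiom yields O(~q).
Premise 2 is O(~q -> b); since O(~q), deontic closure gives O(b).
With premise 1, O(b -> ~t), the K-axiom yields O(~t).
From O(~t) and premise 5, O(~t -> n), we obtain O(n).
Premises 3, 4, 6, 9 do not contribute to this derivation.
Hence n is obligatory.

Obligatory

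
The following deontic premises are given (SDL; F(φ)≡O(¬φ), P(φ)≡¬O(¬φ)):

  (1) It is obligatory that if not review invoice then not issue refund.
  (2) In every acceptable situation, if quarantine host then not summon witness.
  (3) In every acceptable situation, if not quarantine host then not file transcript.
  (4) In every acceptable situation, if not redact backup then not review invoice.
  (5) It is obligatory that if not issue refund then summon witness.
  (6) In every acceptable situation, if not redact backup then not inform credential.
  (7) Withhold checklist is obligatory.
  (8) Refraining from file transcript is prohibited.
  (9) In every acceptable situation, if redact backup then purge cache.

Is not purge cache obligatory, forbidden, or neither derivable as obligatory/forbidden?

Premise 8, F(¬file_transcript), is equivalent to O(file_transcript).
The contrapositive of premise 3 (O(¬quarantine_host → ¬file_transcript)) is O(file_transcript → quarantine_host), and O(file_transcript) is already established, so O(quarantine_host).
Applying K to premise 2 (O(quarantine_host → ¬summon_witness)) and O(quarantine_host) yields O(¬summon_witness).
Premise 5 is O(¬issue_refund → summon_witness); contrapositively O(¬summon_witness → issue_refund). Since O(¬summon_witness) holds, K gives O(issue_refund).
Premise 1 is O(¬review_invoice → ¬issue_refund); contrapositively O(issue_refund → review_invoice). Since O(issue_refund) holds, K gives O(review_invoice).
Premise 4 is O(¬redact_backup → ¬review_invoice); contrapositively O(review_invoice → redact_backup). Since O(review_invoice) holds, K gives O(redact_backup).
Premise 9 is O(redact_backup → purge_cache); since O(redact_backup), deontic closure gives O(purge_cache).
Premises 6, 7 do not contribute to this derivation.
Thus O(purge_cache), which is F(¬purge_cache): ¬purge_cache is forbidden.

Forbidden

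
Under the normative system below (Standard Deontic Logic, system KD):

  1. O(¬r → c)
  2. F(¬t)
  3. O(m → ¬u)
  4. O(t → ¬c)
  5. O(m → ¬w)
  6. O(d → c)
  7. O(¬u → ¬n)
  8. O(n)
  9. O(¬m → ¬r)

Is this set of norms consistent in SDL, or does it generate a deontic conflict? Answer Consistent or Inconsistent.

Inconsistent

Premise 8 states O(n) outright.
Premise 7 is O(¬u → ¬n); contrapositively O(n → u). Since O(n) holds, K gives O(u).
Premise 3 is O(m → ¬u); contrapositively O(u → ¬m). Since O(u) holds, K gives O(¬m).
From O(¬m) and premise 9, O(¬m → ¬r), we obtain O(¬r).
From O(¬r) and premise 1, O(¬r → c), we obtain O(c).
Premise 4, O(t → ¬c), contraposes to O(c → ¬t); with O(c) we get O(¬t).
But premise 2, F(¬t), means O(t).
We now have both O(¬t) and O(t) — t is simultaneously obligatory and forbidden, violating the D-axiom.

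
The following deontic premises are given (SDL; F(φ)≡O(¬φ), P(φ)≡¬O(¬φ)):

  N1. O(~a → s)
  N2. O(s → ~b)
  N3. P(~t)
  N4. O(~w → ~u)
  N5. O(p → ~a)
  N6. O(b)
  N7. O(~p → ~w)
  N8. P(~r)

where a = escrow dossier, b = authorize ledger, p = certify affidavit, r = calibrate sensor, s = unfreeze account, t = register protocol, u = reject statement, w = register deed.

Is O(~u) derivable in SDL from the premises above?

Premise 6 states O(b) outright.
Premise 2, O(s → ~b), contraposes to O(b → ~s); with O(b) we get O(~s).
Premise 1 is O(~a → s); contrapositively O(~s → a). Since O(~s) holds, K gives O(a).
Premise 5 is O(p → ~a); contrapositively O(a → ~p). Since O(a) holds, K gives O(~p).
Applying K to premise 7 (O(~p → ~w)) and O(~p) yields O(~w).
Premise 4 is O(~w → ~u); since O(~w), deontic closure gives O(~u).
Premises 3, 8 do not contribute to this derivation.
So O(~u) follows.

Yes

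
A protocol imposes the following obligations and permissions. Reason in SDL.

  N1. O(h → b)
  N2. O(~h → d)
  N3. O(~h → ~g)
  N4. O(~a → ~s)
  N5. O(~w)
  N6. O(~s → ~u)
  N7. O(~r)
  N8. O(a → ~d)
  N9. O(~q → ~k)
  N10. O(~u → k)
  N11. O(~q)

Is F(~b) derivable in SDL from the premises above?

Premise 11 gives O(~q).
From O(~q) and premise 9, O(~q → ~k), we obtain O(~k).
Premise 10 is O(~u → k); contrapositively O(~k → u). Since O(~k) holds, K gives O(u).
Premise 6, O(~s → ~u), contraposes to O(u → s); with O(u) we get O(s).
The contrapositive of premise 4 (O(~a → ~s)) is O(s → a), and O(s) is already established, so O(a).
From O(a) and premise 8, O(a → ~d), we obtain O(~d).
Premise 2, O(~h → d), contraposes to O(~d → h); with O(~d) we get O(h).
Applying K to premise 1 (O(h → b)) and O(h) yields O(b).
Premises 3, 5, 7 do not contribute to this derivation.
So O(b) holds, i.e. F(~b). The claim follows.

Yes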